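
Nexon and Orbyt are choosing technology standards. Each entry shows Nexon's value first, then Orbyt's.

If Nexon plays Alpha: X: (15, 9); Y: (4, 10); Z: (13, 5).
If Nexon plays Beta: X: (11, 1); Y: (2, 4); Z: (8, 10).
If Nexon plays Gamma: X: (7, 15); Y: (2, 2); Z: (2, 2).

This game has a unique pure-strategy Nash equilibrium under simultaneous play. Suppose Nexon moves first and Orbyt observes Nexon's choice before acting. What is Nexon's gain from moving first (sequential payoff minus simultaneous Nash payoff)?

Solve by backward induction (Nexon leads).
- Alpha: BR = Y, leader payoff 4.
- Beta: BR = Z, leader payoff 8.
- Gamma: BR = X, leader payoff 7.
Nexon's induced payoffs are 4, 8, 7, so Nexon commits to Beta. Subgame-perfect outcome: (Beta, Z) with payoffs (8, 10).
For the simultaneous game, intersect best replies.
Nexon's best replies: X→Alpha; Y→Alpha; Z→Alpha.
Orbyt's best replies: Alpha→Y; Beta→Z; Gamma→X.
Only (Alpha, Y) has each player best-responding; Nash payoffs (4, 10).
Nexon's commitment gain: 8 − 4 = 4.

4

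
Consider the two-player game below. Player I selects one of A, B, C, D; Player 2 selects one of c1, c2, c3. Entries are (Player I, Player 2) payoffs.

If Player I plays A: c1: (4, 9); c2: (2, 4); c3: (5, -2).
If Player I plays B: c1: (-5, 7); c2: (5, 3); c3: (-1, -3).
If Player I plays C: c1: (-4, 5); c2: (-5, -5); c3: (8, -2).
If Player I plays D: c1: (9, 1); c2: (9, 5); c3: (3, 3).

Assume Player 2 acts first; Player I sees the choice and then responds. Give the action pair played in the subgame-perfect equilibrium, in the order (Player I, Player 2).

Solve by backward induction (Player 2 leads).
- c1 → Player I plays D (best of 4, -5, -4, 9); Player 2 gets 1.
- c2 → Player I plays D (best of 2, 5, -5, 9); Player 2 gets 5.
- c3 → Player I plays C (best of 5, -1, 8, 3); Player 2 gets -2.
Maximizing over 1, 5, -2, Player 2 chooses c2. Subgame-perfect outcome: (D, c2) with payoffs (9, 5).

(D, c2)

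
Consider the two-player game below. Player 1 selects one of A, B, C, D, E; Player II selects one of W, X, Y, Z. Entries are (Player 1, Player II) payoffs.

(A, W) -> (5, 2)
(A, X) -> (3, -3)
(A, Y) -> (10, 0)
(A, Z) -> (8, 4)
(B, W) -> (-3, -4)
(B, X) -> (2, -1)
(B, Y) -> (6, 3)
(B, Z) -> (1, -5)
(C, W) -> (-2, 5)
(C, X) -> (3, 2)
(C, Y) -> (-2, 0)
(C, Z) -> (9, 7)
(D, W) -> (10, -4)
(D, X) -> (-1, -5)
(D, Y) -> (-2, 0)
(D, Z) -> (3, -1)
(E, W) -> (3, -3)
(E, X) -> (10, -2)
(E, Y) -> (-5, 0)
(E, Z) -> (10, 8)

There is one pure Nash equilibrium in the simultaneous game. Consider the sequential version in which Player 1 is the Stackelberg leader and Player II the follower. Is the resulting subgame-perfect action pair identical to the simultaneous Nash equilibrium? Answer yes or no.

yes

Solve by backward induction (Player 1 leads).
- A → Player II plays Z (best of 2, -3, 0, 4); Player 1 gets 8.
- B → Player II plays Y (best of -4, -1, 3, -5); Player 1 gets 6.
- C → Player II plays Z (best of 5, 2, 0, 7); Player 1 gets 9.
- D → Player II plays Y (best of -4, -5, 0, -1); Player 1 gets -2.
- E → Player II plays Z (best of -3, -2, 0, 8); Player 1 gets 10.
Maximizing over 8, 6, 9, -2, 10, Player 1 chooses E. Subgame-perfect outcome: (E, Z) with payoffs (10, 8).
Now find the simultaneous Nash equilibrium.
Player 1's best replies: W→D; X→E; Y→A; Z→E.
Player II's best replies: A→Z; B→Y; C→Z; D→Y; E→Z.
The unique mutual best reply is (E, Z), giving (10, 8).
Sequential outcome (E, Z) coincides with the Nash profile (E, Z).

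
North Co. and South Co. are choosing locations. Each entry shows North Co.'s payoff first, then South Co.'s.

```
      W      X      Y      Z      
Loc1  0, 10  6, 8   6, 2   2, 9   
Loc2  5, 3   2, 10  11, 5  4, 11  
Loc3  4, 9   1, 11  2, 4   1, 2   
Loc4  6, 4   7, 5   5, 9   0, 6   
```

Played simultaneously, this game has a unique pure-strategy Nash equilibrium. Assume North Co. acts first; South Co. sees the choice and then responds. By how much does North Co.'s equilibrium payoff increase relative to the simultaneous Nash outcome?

Solve by backward induction (North Co. leads).
- Loc1: South Co. compares 10, 8, 2, 9 and picks W; North Co. would get 0.
- Loc2: South Co. compares 3, 10, 5, 11 and picks Z; North Co. would get 4.
- Loc3: South Co. compares 9, 11, 4, 2 and picks X; North Co. would get 1.
- Loc4: South Co. compares 4, 5, 9, 6 and picks Y; North Co. would get 5.
North Co.'s induced payoffs are 0, 4, 1, 5, so North Co. commits to Loc4. Subgame-perfect outcome: (Loc4, Y) with payoffs (5, 9).
Under simultaneous play:
North Co.'s best replies: W→Loc4; X→Loc4; Y→Loc2; Z→Loc2.
South Co.'s best replies: Loc1→W; Loc2→Z; Loc3→X; Loc4→Y.
The unique mutual best reply is (Loc2, Z), giving (4, 11).
North Co.'s commitment gain: 5 − 4 = 1.

1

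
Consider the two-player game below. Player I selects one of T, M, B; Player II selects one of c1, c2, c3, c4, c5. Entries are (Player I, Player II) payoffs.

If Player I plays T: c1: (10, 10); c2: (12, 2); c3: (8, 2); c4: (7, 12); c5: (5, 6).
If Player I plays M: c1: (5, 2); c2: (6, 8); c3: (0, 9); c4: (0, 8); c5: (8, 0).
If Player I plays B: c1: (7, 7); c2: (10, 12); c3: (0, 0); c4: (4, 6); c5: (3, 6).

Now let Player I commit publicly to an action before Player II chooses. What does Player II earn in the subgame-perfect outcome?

12

Solve by backward induction (Player I leads).
- T → Player II plays c4 (best of 10, 2, 2, 12, 6); Player I gets 7.
- M → Player II plays c3 (best of 2, 8, 9, 8, 0); Player I gets 0.
- B → Player II plays c2 (best of 7, 12, 0, 6, 6); Player I gets 10.
Maximizing over 7, 0, 10, Player I chooses B. Subgame-perfect outcome: (B, c2) with payoffs (10, 12).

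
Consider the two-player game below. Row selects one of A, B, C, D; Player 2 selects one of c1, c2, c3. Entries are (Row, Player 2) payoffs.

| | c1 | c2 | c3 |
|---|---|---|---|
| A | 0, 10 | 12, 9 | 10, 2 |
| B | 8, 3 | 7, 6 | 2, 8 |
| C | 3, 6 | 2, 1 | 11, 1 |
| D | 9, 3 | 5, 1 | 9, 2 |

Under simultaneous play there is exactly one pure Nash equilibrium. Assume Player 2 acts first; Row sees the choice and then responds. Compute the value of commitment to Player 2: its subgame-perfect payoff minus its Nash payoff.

Solve by backward induction (Player 2 leads).
- c1: BR = D, leader payoff 3.
- c2: BR = A, leader payoff 9.
- c3: BR = C, leader payoff 1.
Player 2's induced payoffs are 3, 9, 1, so Player 2 commits to c2. Subgame-perfect outcome: (A, c2) with payoffs (12, 9).
Under simultaneous play:
Row's best replies: c1→D; c2→A; c3→C.
Player 2's best replies: A→c1; B→c3; C→c1; D→c1.
The unique mutual best reply is (D, c1), giving (9, 3).
Player 2's commitment gain: 9 − 3 = 6.

6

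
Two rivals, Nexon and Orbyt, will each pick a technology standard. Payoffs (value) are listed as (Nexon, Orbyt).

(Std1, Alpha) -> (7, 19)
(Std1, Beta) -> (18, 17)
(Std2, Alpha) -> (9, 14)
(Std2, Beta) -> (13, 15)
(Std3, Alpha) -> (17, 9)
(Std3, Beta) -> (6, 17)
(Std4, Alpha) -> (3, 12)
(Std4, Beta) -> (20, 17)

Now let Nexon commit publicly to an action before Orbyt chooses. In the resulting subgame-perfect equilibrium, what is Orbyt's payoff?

17

Orbyt best-responds to each possible Nexon move:
- Std1 → Orbyt plays Alpha (best of 19, 17); Nexon gets 7.
- Std2 → Orbyt plays Beta (best of 14, 15); Nexon gets 13.
- Std3 → Orbyt plays Beta (best of 9, 17); Nexon gets 6.
- Std4 → Orbyt plays Beta (best of 12, 17); Nexon gets 20.
Among 7, 13, 6, 20, the best is 20 at Std4. Subgame-perfect outcome: (Std4, Beta) with payoffs (20, 17).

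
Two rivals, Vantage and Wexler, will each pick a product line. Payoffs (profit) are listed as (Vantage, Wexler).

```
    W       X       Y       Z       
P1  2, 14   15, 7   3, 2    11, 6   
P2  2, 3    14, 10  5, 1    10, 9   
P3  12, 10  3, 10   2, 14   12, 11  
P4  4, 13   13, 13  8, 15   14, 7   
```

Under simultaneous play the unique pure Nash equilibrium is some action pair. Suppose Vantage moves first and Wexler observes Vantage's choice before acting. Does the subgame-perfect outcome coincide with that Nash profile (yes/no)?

Solve by backward induction (Vantage leads).
- P1: BR = W, leader payoff 2.
- P2: BR = X, leader payoff 14.
- P3: BR = Y, leader payoff 2.
- P4: BR = Y, leader payoff 8.
Among 2, 14, 2, 8, the best is 14 at P2. Subgame-perfect outcome: (P2, X) with payoffs (14, 10).
Under simultaneous play:
Vantage's best replies: W→P3; X→P1; Y→P4; Z→P4.
Wexler's best replies: P1→W; P2→X; P3→Y; P4→Y.
Only (P4, Y) has each player best-responding; Nash payoffs (8, 15).
Sequential outcome (P2, X) differs from the Nash profile (P4, Y).

no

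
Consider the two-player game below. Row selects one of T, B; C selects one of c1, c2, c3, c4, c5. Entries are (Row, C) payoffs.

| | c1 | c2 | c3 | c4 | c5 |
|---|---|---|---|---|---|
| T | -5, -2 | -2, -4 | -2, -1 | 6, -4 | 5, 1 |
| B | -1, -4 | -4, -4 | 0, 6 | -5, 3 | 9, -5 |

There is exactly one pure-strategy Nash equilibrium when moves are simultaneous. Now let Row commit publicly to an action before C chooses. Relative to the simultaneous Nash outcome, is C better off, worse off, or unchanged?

Backward induction with Row moving first.
- T: C compares -2, -4, -1, -4, 1 and picks c5; Row would get 5.
- B: C compares -4, -4, 6, 3, -5 and picks c3; Row would get 0.
Maximizing over 5, 0, Row chooses T. Subgame-perfect outcome: (T, c5) with payoffs (5, 1).
Now find the simultaneous Nash equilibrium.
Row's best replies: c1→B; c2→T; c3→B; c4→T; c5→B.
C's best replies: T→c5; B→c3.
Only (B, c3) has each player best-responding; Nash payoffs (0, 6).
C earns 1 sequentially versus 6 at the Nash outcome: worse off.

worse off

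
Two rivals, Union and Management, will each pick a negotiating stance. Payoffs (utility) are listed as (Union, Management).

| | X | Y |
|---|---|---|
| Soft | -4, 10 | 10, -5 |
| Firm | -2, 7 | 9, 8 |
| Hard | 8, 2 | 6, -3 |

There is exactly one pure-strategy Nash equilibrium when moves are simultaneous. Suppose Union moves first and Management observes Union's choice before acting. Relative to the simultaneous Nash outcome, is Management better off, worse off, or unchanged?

Work backward from Management's decision.
- Soft → Management plays X (best of 10, -5); Union gets -4.
- Firm → Management plays Y (best of 7, 8); Union gets 9.
- Hard → Management plays X (best of 2, -3); Union gets 8.
Union's induced payoffs are -4, 9, 8, so Union commits to Firm. Subgame-perfect outcome: (Firm, Y) with payoffs (9, 8).
For the simultaneous game, intersect best replies.
Union's best replies: X→Hard; Y→Soft.
Management's best replies: Soft→X; Firm→Y; Hard→X.
The unique mutual best reply is (Hard, X), giving (8, 2).
Management earns 8 sequentially versus 2 at the Nash outcome: better off.

better off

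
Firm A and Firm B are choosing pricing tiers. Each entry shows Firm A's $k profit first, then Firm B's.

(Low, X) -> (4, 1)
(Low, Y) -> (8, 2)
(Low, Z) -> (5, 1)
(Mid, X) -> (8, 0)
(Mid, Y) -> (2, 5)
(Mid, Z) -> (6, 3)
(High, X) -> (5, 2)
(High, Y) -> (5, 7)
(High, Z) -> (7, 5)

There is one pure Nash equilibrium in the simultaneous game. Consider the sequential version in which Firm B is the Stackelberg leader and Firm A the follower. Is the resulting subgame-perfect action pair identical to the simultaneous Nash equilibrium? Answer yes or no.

Backward induction with Firm B moving first.
- X → Firm A plays Mid (best of 4, 8, 5); Firm B gets 0.
- Y → Firm A plays Low (best of 8, 2, 5); Firm B gets 2.
- Z → Firm A plays High (best of 5, 6, 7); Firm B gets 5.
Maximizing over 0, 2, 5, Firm B chooses Z. Subgame-perfect outcome: (High, Z) with payoffs (7, 5).
Now find the simultaneous Nash equilibrium.
Firm A's best replies: X→Mid; Y→Low; Z→High.
Firm B's best replies: Low→Y; Mid→Y; High→Y.
Only (Low, Y) has each player best-responding; Nash payoffs (8, 2).
Sequential outcome (High, Z) differs from the Nash profile (Low, Y).

no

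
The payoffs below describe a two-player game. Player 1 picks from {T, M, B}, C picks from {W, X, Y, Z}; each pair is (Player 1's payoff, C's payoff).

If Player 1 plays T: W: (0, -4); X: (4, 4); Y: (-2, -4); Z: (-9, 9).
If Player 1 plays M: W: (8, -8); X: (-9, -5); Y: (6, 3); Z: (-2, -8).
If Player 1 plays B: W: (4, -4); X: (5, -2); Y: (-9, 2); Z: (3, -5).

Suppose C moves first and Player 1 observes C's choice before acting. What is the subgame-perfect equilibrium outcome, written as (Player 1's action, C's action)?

Work backward from Player 1's decision.
- W → Player 1 plays M (best of 0, 8, 4); C gets -8.
- X → Player 1 plays B (best of 4, -9, 5); C gets -2.
- Y → Player 1 plays M (best of -2, 6, -9); C gets 3.
- Z → Player 1 plays B (best of -9, -2, 3); C gets -5.
Among -8, -2, 3, -5, the best is 3 at Y. Subgame-perfect outcome: (M, Y) with payoffs (6, 3).

(M, Y)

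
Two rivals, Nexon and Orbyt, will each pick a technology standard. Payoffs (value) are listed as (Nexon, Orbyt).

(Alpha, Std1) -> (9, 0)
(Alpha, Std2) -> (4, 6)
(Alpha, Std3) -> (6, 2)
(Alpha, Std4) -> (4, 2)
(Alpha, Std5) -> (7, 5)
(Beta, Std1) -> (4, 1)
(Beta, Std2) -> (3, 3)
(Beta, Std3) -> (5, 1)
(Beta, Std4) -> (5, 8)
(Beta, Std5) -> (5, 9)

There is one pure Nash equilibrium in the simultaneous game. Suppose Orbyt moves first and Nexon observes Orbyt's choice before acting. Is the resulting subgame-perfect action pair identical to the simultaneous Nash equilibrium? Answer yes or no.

Solve by backward induction (Orbyt leads).
- Std1 → Nexon plays Alpha (best of 9, 4); Orbyt gets 0.
- Std2 → Nexon plays Alpha (best of 4, 3); Orbyt gets 6.
- Std3 → Nexon plays Alpha (best of 6, 5); Orbyt gets 2.
- Std4 → Nexon plays Beta (best of 4, 5); Orbyt gets 8.
- Std5 → Nexon plays Alpha (best of 7, 5); Orbyt gets 5.
Among 0, 6, 2, 8, 5, the best is 8 at Std4. Subgame-perfect outcome: (Beta, Std4) with payoffs (5, 8).
For the simultaneous game, intersect best replies.
Nexon's best replies: Std1→Alpha; Std2→Alpha; Std3→Alpha; Std4→Beta; Std5→Alpha.
Orbyt's best replies: Alpha→Std2; Beta→Std5.
Only (Alpha, Std2) has each player best-responding; Nash payoffs (4, 6).
Sequential outcome (Beta, Std4) differs from the Nash profile (Alpha, Std2).

no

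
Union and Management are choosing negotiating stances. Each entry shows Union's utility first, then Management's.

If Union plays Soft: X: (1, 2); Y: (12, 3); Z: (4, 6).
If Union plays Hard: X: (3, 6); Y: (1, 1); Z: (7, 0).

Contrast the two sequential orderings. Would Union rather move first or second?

first

If Union leads: Management's best replies are Soft→Z, Hard→X; Union's induced payoffs 4, 3; outcome (Soft, Z), payoffs (4, 6).
If Management leads: Union's best replies are X→Hard, Y→Soft, Z→Hard; Management's induced payoffs 6, 3, 0; outcome (Hard, X), payoffs (3, 6).
Union gets 4 moving first and 3 moving second, so Union prefers to move first.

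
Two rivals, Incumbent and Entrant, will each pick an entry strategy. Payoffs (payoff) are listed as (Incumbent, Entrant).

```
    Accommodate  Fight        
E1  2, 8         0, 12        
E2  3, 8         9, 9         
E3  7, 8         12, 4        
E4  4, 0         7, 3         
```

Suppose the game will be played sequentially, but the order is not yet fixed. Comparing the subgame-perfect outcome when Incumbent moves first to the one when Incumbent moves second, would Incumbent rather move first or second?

first

If Incumbent leads: Entrant's best replies are E1→Fight, E2→Fight, E3→Accommodate, E4→Fight; Incumbent's induced payoffs 0, 9, 7, 7; outcome (E2, Fight), payoffs (9, 9).
If Entrant leads: Incumbent's best replies are Accommodate→E3, Fight→E3; Entrant's induced payoffs 8, 4; outcome (E3, Accommodate), payoffs (7, 8).
Incumbent gets 9 moving first and 7 moving second, so Incumbent prefers to move first.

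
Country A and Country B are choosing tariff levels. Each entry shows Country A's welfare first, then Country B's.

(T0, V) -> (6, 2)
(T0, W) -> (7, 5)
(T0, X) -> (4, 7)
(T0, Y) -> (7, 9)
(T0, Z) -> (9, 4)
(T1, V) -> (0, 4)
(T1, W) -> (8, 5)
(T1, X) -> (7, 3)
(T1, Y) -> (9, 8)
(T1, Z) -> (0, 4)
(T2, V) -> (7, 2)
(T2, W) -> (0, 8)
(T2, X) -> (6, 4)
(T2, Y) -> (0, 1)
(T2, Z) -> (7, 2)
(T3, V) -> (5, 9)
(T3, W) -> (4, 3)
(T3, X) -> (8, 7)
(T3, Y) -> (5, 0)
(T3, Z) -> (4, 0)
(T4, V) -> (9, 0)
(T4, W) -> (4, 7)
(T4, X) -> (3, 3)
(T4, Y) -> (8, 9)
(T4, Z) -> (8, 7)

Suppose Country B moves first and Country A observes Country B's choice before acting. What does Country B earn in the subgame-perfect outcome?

Backward induction with Country B moving first.
- V → Country A plays T4 (best of 6, 0, 7, 5, 9); Country B gets 0.
- W → Country A plays T1 (best of 7, 8, 0, 4, 4); Country B gets 5.
- X → Country A plays T3 (best of 4, 7, 6, 8, 3); Country B gets 7.
- Y → Country A plays T1 (best of 7, 9, 0, 5, 8); Country B gets 8.
- Z → Country A plays T0 (best of 9, 0, 7, 4, 8); Country B gets 4.
Country B's induced payoffs are 0, 5, 7, 8, 4, so Country B commits to Y. Subgame-perfect outcome: (T1, Y) with payoffs (9, 8).

8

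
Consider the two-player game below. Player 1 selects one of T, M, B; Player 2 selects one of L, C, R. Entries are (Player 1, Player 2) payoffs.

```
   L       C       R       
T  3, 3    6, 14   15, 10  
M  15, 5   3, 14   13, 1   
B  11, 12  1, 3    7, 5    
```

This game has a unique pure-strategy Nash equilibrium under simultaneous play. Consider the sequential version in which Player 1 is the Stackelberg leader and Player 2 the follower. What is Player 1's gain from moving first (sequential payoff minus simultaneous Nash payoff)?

5

Backward induction with Player 1 moving first.
- T → Player 2 plays C (best of 3, 14, 10); Player 1 gets 6.
- M → Player 2 plays C (best of 5, 14, 1); Player 1 gets 3.
- B → Player 2 plays L (best of 12, 3, 5); Player 1 gets 11.
Player 1's induced payoffs are 6, 3, 11, so Player 1 commits to B. Subgame-perfect outcome: (B, L) with payoffs (11, 12).
Under simultaneous play:
Player 1's best replies: L→M; C→T; R→T.
Player 2's best replies: T→C; M→C; B→L.
Only (T, C) has each player best-responding; Nash payoffs (6, 14).
Player 1's commitment gain: 11 − 6 = 5.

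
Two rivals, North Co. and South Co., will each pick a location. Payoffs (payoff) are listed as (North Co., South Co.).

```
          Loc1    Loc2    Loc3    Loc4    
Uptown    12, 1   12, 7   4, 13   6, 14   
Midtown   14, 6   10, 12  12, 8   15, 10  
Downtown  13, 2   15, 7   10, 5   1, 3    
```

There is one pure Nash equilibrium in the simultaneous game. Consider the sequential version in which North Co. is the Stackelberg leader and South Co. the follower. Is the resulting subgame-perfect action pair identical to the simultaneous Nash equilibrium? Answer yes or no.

Backward induction with North Co. moving first.
- Uptown → South Co. plays Loc4 (best of 1, 7, 13, 14); North Co. gets 6.
- Midtown → South Co. plays Loc2 (best of 6, 12, 8, 10); North Co. gets 10.
- Downtown → South Co. plays Loc2 (best of 2, 7, 5, 3); North Co. gets 15.
Maximizing over 6, 10, 15, North Co. chooses Downtown. Subgame-perfect outcome: (Downtown, Loc2) with payoffs (15, 7).
Now find the simultaneous Nash equilibrium.
North Co.'s best replies: Loc1→Midtown; Loc2→Downtown; Loc3→Midtown; Loc4→Midtown.
South Co.'s best replies: Uptown→Loc4; Midtown→Loc2; Downtown→Loc2.
Only (Downtown, Loc2) has each player best-responding; Nash payoffs (15, 7).
Sequential outcome (Downtown, Loc2) coincides with the Nash profile (Downtown, Loc2).

yes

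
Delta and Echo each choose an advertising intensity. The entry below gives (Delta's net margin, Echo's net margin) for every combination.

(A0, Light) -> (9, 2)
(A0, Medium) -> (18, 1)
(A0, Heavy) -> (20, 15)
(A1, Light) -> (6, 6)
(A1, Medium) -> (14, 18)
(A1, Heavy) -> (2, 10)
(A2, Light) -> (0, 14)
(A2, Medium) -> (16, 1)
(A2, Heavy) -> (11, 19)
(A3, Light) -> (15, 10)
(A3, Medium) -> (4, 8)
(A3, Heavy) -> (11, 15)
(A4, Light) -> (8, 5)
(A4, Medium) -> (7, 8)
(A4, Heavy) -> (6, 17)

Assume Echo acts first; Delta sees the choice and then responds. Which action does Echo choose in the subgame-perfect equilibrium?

Heavy

Work backward from Delta's decision.
- Light: BR = A3, leader payoff 10.
- Medium: BR = A0, leader payoff 1.
- Heavy: BR = A0, leader payoff 15.
Maximizing over 10, 1, 15, Echo chooses Heavy. Subgame-perfect outcome: (A0, Heavy) with payoffs (20, 15).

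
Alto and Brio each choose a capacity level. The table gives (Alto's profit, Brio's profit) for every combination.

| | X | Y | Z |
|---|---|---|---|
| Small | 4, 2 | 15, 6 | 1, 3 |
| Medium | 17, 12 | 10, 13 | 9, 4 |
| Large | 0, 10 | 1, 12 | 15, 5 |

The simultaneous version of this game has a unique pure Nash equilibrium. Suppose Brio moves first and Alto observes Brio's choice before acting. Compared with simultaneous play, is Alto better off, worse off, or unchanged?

Backward induction with Brio moving first.
- X → Alto plays Medium (best of 4, 17, 0); Brio gets 12.
- Y → Alto plays Small (best of 15, 10, 1); Brio gets 6.
- Z → Alto plays Large (best of 1, 9, 15); Brio gets 5.
Maximizing over 12, 6, 5, Brio chooses X. Subgame-perfect outcome: (Medium, X) with payoffs (17, 12).
For the simultaneous game, intersect best replies.
Alto's best replies: X→Medium; Y→Small; Z→Large.
Brio's best replies: Small→Y; Medium→Y; Large→Y.
The unique mutual best reply is (Small, Y), giving (15, 6).
Alto earns 17 sequentially versus 15 at the Nash outcome: better off.

better off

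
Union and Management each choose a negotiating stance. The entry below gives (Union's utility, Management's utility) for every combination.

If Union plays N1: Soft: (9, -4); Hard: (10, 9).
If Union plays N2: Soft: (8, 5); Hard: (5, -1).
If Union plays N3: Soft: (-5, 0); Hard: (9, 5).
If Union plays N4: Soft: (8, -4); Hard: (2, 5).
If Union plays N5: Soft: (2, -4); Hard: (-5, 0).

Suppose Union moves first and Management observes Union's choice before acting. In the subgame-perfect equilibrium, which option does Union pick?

N1

Work backward from Management's decision.
- N1 → Management plays Hard (best of -4, 9); Union gets 10.
- N2 → Management plays Soft (best of 5, -1); Union gets 8.
- N3 → Management plays Hard (best of 0, 5); Union gets 9.
- N4 → Management plays Hard (best of -4, 5); Union gets 2.
- N5 → Management plays Hard (best of -4, 0); Union gets -5.
Maximizing over 10, 8, 9, 2, -5, Union chooses N1. Subgame-perfect outcome: (N1, Hard) with payoffs (10, 9).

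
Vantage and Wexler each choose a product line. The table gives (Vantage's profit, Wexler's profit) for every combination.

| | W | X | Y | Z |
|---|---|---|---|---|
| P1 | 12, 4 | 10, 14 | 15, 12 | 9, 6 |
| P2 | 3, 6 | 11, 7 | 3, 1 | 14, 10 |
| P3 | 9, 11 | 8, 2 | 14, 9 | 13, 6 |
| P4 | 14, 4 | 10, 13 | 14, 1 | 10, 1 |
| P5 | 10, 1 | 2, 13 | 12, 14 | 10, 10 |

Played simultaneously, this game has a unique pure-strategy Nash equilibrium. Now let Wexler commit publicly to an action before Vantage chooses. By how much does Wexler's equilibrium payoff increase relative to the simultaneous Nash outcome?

2

Work backward from Vantage's decision.
- W: BR = P4, leader payoff 4.
- X: BR = P2, leader payoff 7.
- Y: BR = P1, leader payoff 12.
- Z: BR = P2, leader payoff 10.
Wexler's induced payoffs are 4, 7, 12, 10, so Wexler commits to Y. Subgame-perfect outcome: (P1, Y) with payoffs (15, 12).
For the simultaneous game, intersect best replies.
Vantage's best replies: W→P4; X→P2; Y→P1; Z→P2.
Wexler's best replies: P1→X; P2→Z; P3→W; P4→X; P5→Y.
The unique mutual best reply is (P2, Z), giving (14, 10).
Wexler's commitment gain: 12 − 10 = 2.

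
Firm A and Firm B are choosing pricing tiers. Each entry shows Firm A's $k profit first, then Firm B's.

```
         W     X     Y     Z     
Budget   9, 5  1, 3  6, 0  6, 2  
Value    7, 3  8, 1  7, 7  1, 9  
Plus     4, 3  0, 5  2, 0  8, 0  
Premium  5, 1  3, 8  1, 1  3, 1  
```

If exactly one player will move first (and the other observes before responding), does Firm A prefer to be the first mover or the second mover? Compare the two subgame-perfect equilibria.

first

If Firm A leads: Firm B's best replies are Budget→W, Value→Z, Plus→X, Premium→X; Firm A's induced payoffs 9, 1, 0, 3; outcome (Budget, W), payoffs (9, 5).
If Firm B leads: Firm A's best replies are W→Budget, X→Value, Y→Value, Z→Plus; Firm B's induced payoffs 5, 1, 7, 0; outcome (Value, Y), payoffs (7, 7).
Firm A gets 9 moving first and 7 moving second, so Firm A prefers to move first.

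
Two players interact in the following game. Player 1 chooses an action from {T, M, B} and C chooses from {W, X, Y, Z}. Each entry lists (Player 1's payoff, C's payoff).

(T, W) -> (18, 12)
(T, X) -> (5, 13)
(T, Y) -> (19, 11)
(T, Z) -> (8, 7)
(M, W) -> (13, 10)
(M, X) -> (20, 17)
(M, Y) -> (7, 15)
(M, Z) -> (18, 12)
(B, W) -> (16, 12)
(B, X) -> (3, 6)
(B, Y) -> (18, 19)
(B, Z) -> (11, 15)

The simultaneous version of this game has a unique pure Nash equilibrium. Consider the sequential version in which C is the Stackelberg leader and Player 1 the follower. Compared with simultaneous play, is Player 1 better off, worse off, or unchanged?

unchanged

Backward induction with C moving first.
- W → Player 1 plays T (best of 18, 13, 16); C gets 12.
- X → Player 1 plays M (best of 5, 20, 3); C gets 17.
- Y → Player 1 plays T (best of 19, 7, 18); C gets 11.
- Z → Player 1 plays M (best of 8, 18, 11); C gets 12.
Maximizing over 12, 17, 11, 12, C chooses X. Subgame-perfect outcome: (M, X) with payoffs (20, 17).
Now find the simultaneous Nash equilibrium.
Player 1's best replies: W→T; X→M; Y→T; Z→M.
C's best replies: T→X; M→X; B→Y.
Only (M, X) has each player best-responding; Nash payoffs (20, 17).
Player 1 earns 20 sequentially versus 20 at the Nash outcome: unchanged.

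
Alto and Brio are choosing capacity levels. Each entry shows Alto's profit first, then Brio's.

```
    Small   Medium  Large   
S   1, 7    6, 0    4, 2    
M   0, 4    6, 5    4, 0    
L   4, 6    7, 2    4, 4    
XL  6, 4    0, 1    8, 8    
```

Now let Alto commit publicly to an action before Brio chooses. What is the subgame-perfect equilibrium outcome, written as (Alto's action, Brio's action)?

(XL, Large)

Work backward from Brio's decision.
- S: Brio compares 7, 0, 2 and picks Small; Alto would get 1.
- M: Brio compares 4, 5, 0 and picks Medium; Alto would get 6.
- L: Brio compares 6, 2, 4 and picks Small; Alto would get 4.
- XL: Brio compares 4, 1, 8 and picks Large; Alto would get 8.
Among 1, 6, 4, 8, the best is 8 at XL. Subgame-perfect outcome: (XL, Large) with payoffs (8, 8).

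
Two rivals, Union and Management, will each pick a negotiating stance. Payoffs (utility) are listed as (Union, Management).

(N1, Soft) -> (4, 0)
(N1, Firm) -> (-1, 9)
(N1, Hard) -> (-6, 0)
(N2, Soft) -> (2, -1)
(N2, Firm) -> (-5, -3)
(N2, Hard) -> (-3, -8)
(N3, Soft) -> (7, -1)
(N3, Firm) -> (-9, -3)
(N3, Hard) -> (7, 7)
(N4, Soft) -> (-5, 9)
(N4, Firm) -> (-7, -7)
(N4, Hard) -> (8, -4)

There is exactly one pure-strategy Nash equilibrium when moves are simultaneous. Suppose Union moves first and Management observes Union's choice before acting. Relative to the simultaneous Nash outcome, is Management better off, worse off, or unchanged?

Solve by backward induction (Union leads).
- N1: Management compares 0, 9, 0 and picks Firm; Union would get -1.
- N2: Management compares -1, -3, -8 and picks Soft; Union would get 2.
- N3: Management compares -1, -3, 7 and picks Hard; Union would get 7.
- N4: Management compares 9, -7, -4 and picks Soft; Union would get -5.
Maximizing over -1, 2, 7, -5, Union chooses N3. Subgame-perfect outcome: (N3, Hard) with payoffs (7, 7).
For the simultaneous game, intersect best replies.
Union's best replies: Soft→N3; Firm→N1; Hard→N4.
Management's best replies: N1→Firm; N2→Soft; N3→Hard; N4→Soft.
The unique mutual best reply is (N1, Firm), giving (-1, 9).
Management earns 7 sequentially versus 9 at the Nash outcome: worse off.

worse off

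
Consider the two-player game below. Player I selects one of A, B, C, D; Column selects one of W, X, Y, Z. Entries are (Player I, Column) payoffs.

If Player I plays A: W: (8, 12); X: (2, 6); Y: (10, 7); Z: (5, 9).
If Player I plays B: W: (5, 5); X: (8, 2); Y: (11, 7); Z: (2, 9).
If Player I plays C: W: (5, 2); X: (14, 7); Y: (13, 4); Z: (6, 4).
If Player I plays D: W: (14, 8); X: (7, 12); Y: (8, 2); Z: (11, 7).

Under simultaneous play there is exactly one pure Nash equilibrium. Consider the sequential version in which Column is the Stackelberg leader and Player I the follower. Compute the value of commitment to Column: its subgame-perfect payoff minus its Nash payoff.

Solve by backward induction (Column leads).
- W → Player I plays D (best of 8, 5, 5, 14); Column gets 8.
- X → Player I plays C (best of 2, 8, 14, 7); Column gets 7.
- Y → Player I plays C (best of 10, 11, 13, 8); Column gets 4.
- Z → Player I plays D (best of 5, 2, 6, 11); Column gets 7.
Among 8, 7, 4, 7, the best is 8 at W. Subgame-perfect outcome: (D, W) with payoffs (14, 8).
Under simultaneous play:
Player I's best replies: W→D; X→C; Y→C; Z→D.
Column's best replies: A→W; B→Z; C→X; D→X.
Only (C, X) has each player best-responding; Nash payoffs (14, 7).
Column's commitment gain: 8 − 7 = 1.

1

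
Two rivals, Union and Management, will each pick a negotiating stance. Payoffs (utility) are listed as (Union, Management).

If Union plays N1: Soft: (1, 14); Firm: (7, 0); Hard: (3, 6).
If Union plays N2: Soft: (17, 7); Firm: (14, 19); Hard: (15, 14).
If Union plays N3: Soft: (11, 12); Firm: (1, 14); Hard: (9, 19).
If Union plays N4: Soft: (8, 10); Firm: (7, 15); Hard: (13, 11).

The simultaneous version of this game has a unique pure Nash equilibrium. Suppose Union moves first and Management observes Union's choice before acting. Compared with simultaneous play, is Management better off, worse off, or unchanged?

unchanged

Management best-responds to each possible Union move:
- N1: BR = Soft, leader payoff 1.
- N2: BR = Firm, leader payoff 14.
- N3: BR = Hard, leader payoff 9.
- N4: BR = Firm, leader payoff 7.
Among 1, 14, 9, 7, the best is 14 at N2. Subgame-perfect outcome: (N2, Firm) with payoffs (14, 19).
For the simultaneous game, intersect best replies.
Union's best replies: Soft→N2; Firm→N2; Hard→N2.
Management's best replies: N1→Soft; N2→Firm; N3→Hard; N4→Firm.
Only (N2, Firm) has each player best-responding; Nash payoffs (14, 19).
Management earns 19 sequentially versus 19 at the Nash outcome: unchanged.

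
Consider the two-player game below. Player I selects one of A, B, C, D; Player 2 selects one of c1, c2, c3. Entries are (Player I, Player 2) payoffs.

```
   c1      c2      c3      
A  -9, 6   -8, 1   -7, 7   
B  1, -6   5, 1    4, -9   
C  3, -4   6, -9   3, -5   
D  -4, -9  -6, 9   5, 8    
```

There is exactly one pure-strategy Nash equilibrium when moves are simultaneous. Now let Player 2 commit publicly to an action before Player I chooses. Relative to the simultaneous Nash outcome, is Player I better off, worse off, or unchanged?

better off

Player I best-responds to each possible Player 2 move:
- c1: BR = C, leader payoff -4.
- c2: BR = C, leader payoff -9.
- c3: BR = D, leader payoff 8.
Player 2's induced payoffs are -4, -9, 8, so Player 2 commits to c3. Subgame-perfect outcome: (D, c3) with payoffs (5, 8).
Now find the simultaneous Nash equilibrium.
Player I's best replies: c1→C; c2→C; c3→D.
Player 2's best replies: A→c3; B→c2; C→c1; D→c2.
The unique mutual best reply is (C, c1), giving (3, -4).
Player I earns 5 sequentially versus 3 at the Nash outcome: better off.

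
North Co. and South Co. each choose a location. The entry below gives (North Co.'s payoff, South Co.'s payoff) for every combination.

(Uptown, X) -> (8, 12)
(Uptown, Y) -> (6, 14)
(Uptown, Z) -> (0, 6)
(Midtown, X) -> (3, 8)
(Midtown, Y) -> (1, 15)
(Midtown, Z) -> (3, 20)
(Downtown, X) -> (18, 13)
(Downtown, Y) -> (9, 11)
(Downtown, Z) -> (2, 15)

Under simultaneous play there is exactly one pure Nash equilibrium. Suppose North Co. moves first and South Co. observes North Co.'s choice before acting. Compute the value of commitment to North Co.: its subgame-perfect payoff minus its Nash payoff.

3

Work backward from South Co.'s decision.
- Uptown: South Co. compares 12, 14, 6 and picks Y; North Co. would get 6.
- Midtown: South Co. compares 8, 15, 20 and picks Z; North Co. would get 3.
- Downtown: South Co. compares 13, 11, 15 and picks Z; North Co. would get 2.
North Co.'s induced payoffs are 6, 3, 2, so North Co. commits to Uptown. Subgame-perfect outcome: (Uptown, Y) with payoffs (6, 14).
Now find the simultaneous Nash equilibrium.
North Co.'s best replies: X→Downtown; Y→Downtown; Z→Midtown.
South Co.'s best replies: Uptown→Y; Midtown→Z; Downtown→Z.
Only (Midtown, Z) has each player best-responding; Nash payoffs (3, 20).
North Co.'s commitment gain: 6 − 3 = 3.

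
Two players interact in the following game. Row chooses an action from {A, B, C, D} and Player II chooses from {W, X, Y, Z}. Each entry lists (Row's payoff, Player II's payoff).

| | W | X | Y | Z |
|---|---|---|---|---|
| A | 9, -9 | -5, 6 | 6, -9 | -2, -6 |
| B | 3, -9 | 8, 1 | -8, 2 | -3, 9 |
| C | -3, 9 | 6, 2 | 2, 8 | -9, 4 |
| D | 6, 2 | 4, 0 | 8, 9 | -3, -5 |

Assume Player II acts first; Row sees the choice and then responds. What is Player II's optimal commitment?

Y

Work backward from Row's decision.
- W → Row plays A (best of 9, 3, -3, 6); Player II gets -9.
- X → Row plays B (best of -5, 8, 6, 4); Player II gets 1.
- Y → Row plays D (best of 6, -8, 2, 8); Player II gets 9.
- Z → Row plays A (best of -2, -3, -9, -3); Player II gets -6.
Maximizing over -9, 1, 9, -6, Player II chooses Y. Subgame-perfect outcome: (D, Y) with payoffs (8, 9).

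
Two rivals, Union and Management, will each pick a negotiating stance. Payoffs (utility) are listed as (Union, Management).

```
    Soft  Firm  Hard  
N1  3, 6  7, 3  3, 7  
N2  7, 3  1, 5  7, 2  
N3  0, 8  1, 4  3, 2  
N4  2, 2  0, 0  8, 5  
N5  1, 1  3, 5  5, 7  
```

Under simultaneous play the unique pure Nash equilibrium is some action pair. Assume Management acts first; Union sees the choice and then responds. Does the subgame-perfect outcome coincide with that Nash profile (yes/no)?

yes

Solve by backward induction (Management leads).
- Soft → Union plays N2 (best of 3, 7, 0, 2, 1); Management gets 3.
- Firm → Union plays N1 (best of 7, 1, 1, 0, 3); Management gets 3.
- Hard → Union plays N4 (best of 3, 7, 3, 8, 5); Management gets 5.
Among 3, 3, 5, the best is 5 at Hard. Subgame-perfect outcome: (N4, Hard) with payoffs (8, 5).
Now find the simultaneous Nash equilibrium.
Union's best replies: Soft→N2; Firm→N1; Hard→N4.
Management's best replies: N1→Hard; N2→Firm; N3→Soft; N4→Hard; N5→Hard.
The unique mutual best reply is (N4, Hard), giving (8, 5).
Sequential outcome (N4, Hard) coincides with the Nash profile (N4, Hard).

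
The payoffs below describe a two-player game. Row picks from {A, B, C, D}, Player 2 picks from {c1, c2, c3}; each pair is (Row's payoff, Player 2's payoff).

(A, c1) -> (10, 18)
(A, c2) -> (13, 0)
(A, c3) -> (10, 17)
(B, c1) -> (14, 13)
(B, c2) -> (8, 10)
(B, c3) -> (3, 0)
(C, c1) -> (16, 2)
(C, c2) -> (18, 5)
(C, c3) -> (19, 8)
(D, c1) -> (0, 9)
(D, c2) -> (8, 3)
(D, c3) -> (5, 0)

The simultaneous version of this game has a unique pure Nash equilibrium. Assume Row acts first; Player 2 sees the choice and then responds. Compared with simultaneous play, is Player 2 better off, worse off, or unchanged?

Work backward from Player 2's decision.
- A: BR = c1, leader payoff 10.
- B: BR = c1, leader payoff 14.
- C: BR = c3, leader payoff 19.
- D: BR = c1, leader payoff 0.
Among 10, 14, 19, 0, the best is 19 at C. Subgame-perfect outcome: (C, c3) with payoffs (19, 8).
Under simultaneous play:
Row's best replies: c1→C; c2→C; c3→C.
Player 2's best replies: A→c1; B→c1; C→c3; D→c1.
The unique mutual best reply is (C, c3), giving (19, 8).
Player 2 earns 8 sequentially versus 8 at the Nash outcome: unchanged.

unchanged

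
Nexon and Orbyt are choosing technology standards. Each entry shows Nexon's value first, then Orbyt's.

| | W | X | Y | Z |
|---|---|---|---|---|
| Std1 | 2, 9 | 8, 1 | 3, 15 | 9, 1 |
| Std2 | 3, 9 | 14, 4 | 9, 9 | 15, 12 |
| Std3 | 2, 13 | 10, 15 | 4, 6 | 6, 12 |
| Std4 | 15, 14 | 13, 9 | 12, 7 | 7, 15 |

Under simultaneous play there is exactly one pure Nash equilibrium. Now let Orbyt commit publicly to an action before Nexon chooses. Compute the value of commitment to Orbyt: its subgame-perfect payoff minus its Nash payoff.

2

Solve by backward induction (Orbyt leads).
- W → Nexon plays Std4 (best of 2, 3, 2, 15); Orbyt gets 14.
- X → Nexon plays Std2 (best of 8, 14, 10, 13); Orbyt gets 4.
- Y → Nexon plays Std4 (best of 3, 9, 4, 12); Orbyt gets 7.
- Z → Nexon plays Std2 (best of 9, 15, 6, 7); Orbyt gets 12.
Orbyt's induced payoffs are 14, 4, 7, 12, so Orbyt commits to W. Subgame-perfect outcome: (Std4, W) with payoffs (15, 14).
For the simultaneous game, intersect best replies.
Nexon's best replies: W→Std4; X→Std2; Y→Std4; Z→Std2.
Orbyt's best replies: Std1→Y; Std2→Z; Std3→X; Std4→Z.
Only (Std2, Z) has each player best-responding; Nash payoffs (15, 12).
Orbyt's commitment gain: 14 − 12 = 2.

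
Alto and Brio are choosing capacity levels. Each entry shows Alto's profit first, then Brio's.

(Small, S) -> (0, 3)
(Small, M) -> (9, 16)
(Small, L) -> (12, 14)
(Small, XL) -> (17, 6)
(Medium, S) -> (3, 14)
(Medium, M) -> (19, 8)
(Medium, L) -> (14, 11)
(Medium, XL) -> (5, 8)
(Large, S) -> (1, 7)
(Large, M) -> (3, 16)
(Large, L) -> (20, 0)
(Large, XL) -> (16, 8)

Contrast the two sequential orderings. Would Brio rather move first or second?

If Alto leads: Brio's best replies are Small→M, Medium→S, Large→M; Alto's induced payoffs 9, 3, 3; outcome (Small, M), payoffs (9, 16).
If Brio leads: Alto's best replies are S→Medium, M→Medium, L→Large, XL→Small; Brio's induced payoffs 14, 8, 0, 6; outcome (Medium, S), payoffs (3, 14).
Brio gets 14 moving first and 16 moving second, so Brio prefers to move second.

second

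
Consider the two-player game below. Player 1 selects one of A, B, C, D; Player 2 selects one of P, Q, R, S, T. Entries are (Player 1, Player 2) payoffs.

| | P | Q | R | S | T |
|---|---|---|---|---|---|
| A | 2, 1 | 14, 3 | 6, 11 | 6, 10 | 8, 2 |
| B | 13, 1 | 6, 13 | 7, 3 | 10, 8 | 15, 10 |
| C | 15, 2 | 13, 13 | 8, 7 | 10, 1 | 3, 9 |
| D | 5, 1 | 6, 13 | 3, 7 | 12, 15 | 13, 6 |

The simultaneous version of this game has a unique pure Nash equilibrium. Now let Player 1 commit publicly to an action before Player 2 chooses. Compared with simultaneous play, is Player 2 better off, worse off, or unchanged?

worse off

Backward induction with Player 1 moving first.
- A: BR = R, leader payoff 6.
- B: BR = Q, leader payoff 6.
- C: BR = Q, leader payoff 13.
- D: BR = S, leader payoff 12.
Player 1's induced payoffs are 6, 6, 13, 12, so Player 1 commits to C. Subgame-perfect outcome: (C, Q) with payoffs (13, 13).
Under simultaneous play:
Player 1's best replies: P→C; Q→A; R→C; S→D; T→B.
Player 2's best replies: A→R; B→Q; C→Q; D→S.
The unique mutual best reply is (D, S), giving (12, 15).
Player 2 earns 13 sequentially versus 15 at the Nash outcome: worse off.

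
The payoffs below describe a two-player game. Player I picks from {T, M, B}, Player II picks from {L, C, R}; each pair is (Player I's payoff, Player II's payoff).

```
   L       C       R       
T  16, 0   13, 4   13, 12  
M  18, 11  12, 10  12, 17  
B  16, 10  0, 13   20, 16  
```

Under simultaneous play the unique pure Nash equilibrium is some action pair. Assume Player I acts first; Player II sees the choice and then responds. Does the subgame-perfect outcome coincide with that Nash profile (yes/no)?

yes

Solve by backward induction (Player I leads).
- T → Player II plays R (best of 0, 4, 12); Player I gets 13.
- M → Player II plays R (best of 11, 10, 17); Player I gets 12.
- B → Player II plays R (best of 10, 13, 16); Player I gets 20.
Among 13, 12, 20, the best is 20 at B. Subgame-perfect outcome: (B, R) with payoffs (20, 16).
Now find the simultaneous Nash equilibrium.
Player I's best replies: L→M; C→T; R→B.
Player II's best replies: T→R; M→R; B→R.
Only (B, R) has each player best-responding; Nash payoffs (20, 16).
Sequential outcome (B, R) coincides with the Nash profile (B, R).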